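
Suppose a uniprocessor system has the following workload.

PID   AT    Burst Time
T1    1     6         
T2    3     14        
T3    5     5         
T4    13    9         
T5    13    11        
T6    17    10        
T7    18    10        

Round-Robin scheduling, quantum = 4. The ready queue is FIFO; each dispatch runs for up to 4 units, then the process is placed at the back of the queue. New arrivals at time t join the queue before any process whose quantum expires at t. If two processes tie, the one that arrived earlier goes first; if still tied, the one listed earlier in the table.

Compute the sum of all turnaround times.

Schedule: | idle 0-1 | T1 1-5 | T2 5-9 | T3 9-13 | T1 13-15 | T2 15-19 | T4 19-23 | T5 23-27 | T3 27-28 | T6 28-32 | T7 32-36 | T2 36-40 | T4 40-44 | T5 44-48 | T6 48-52 | T7 52-56 | T2 56-58 | T4 58-59 | T5 59-62 | T6 62-64 | T7 64-66 |
Completion: T1=15  T2=58  T3=28  T4=59  T5=62  T6=64  T7=66
Turnaround (C−A): T1=14  T2=55  T3=23  T4=46  T5=49  T6=47  T7=48
Turnaround = completion − arrival: T1=14, T2=55, T3=23, T4=46, T5=49, T6=47, T7=48
Total turnaround = 14 + 55 + 23 + 46 + 49 + 47 + 48 = 282

282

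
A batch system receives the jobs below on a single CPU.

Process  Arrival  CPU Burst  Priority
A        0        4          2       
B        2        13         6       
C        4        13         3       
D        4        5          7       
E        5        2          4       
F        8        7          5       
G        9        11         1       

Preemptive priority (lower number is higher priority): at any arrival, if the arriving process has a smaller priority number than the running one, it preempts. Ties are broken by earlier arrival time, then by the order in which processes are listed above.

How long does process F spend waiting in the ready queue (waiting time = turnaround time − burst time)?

22

Schedule: | A 0-4 | C 4-9 | G 9-20 | C 20-28 | E 28-30 | F 30-37 | B 37-50 | D 50-55 |
Completion: A=4  B=50  C=28  D=55  E=30  F=37  G=20
Turnaround (C−A): A=4  B=48  C=24  D=51  E=25  F=29  G=11
Waiting(F) = turnaround − burst = 29 − 7 = 22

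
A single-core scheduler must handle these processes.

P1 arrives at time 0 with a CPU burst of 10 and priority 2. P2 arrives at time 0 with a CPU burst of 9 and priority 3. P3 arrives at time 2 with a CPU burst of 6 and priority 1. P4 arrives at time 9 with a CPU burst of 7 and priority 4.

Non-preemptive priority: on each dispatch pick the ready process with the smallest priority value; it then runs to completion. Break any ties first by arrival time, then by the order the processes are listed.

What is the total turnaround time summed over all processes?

Timeline: | P1 0-10 | P3 10-16 | P2 16-25 | P4 25-32 |
Completion: P1=10  P2=25  P3=16  P4=32
Turnaround (C−A): P1=10  P2=25  P3=14  P4=23
Turnaround = completion − arrival: P1=10, P2=25, P3=14, P4=23
Total turnaround = 10 + 25 + 14 + 23 = 72

72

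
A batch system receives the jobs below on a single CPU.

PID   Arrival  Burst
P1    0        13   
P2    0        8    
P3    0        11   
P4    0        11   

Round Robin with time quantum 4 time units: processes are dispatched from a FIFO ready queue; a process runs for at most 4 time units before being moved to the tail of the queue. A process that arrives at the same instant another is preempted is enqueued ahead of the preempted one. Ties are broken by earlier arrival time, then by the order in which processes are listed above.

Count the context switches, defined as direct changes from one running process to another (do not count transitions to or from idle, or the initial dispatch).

Schedule: | P1 0-4 | P2 4-8 | P3 8-12 | P4 12-16 | P1 16-20 | P2 20-24 | P3 24-28 | P4 28-32 | P1 32-36 | P3 36-39 | P4 39-42 | P1 42-43 |
Completion: P1=43  P2=24  P3=39  P4=42

11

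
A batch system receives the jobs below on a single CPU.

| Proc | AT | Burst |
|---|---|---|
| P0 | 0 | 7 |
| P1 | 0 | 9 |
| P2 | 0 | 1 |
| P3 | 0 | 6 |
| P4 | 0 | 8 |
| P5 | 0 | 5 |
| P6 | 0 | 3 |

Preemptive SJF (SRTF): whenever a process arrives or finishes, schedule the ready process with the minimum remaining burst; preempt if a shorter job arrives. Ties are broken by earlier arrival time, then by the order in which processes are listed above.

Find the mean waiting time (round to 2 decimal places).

Timeline: | P2 0-1 | P6 1-4 | P5 4-9 | P3 9-15 | P0 15-22 | P4 22-30 | P1 30-39 |
Completion: P0=22  P1=39  P2=1  P3=15  P4=30  P5=9  P6=4
Turnaround (C−A): P0=22  P1=39  P2=1  P3=15  P4=30  P5=9  P6=4
Waiting times: P0=15, P1=30, P2=0, P3=9, P4=22, P5=4, P6=1
Average waiting = (15+30+0+9+22+4+1) / 7 = 81/7 = 11.57

11.57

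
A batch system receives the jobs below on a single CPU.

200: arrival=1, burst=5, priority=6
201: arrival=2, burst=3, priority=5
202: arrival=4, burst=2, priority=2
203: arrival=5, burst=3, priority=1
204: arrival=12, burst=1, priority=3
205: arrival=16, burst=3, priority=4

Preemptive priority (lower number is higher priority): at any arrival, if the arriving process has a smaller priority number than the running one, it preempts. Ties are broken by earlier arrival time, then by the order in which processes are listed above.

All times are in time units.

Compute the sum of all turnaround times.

Gantt: | idle 0-1 | 200 1-2 | 201 2-4 | 202 4-5 | 203 5-8 | 202 8-9 | 201 9-10 | 200 10-12 | 204 12-13 | 200 13-15 | idle 15-16 | 205 16-19 |
Completion: 200=15  201=10  202=9  203=8  204=13  205=19
Turnaround (C−A): 200=14  201=8  202=5  203=3  204=1  205=3
Turnaround = completion − arrival: 200=14, 201=8, 202=5, 203=3, 204=1, 205=3
Total turnaround = 14 + 8 + 5 + 3 + 1 + 3 = 34

34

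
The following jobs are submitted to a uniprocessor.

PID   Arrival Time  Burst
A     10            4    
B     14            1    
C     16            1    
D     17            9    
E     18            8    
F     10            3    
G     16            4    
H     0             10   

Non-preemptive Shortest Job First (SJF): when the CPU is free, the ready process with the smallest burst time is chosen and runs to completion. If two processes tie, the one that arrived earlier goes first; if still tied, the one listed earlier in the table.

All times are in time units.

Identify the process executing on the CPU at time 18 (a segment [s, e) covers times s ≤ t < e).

Timeline: | H 0-10 | F 10-13 | A 13-17 | B 17-18 | C 18-19 | G 19-23 | E 23-31 | D 31-40 |
Completion: A=17  B=18  C=19  D=40  E=31  F=13  G=23  H=10

C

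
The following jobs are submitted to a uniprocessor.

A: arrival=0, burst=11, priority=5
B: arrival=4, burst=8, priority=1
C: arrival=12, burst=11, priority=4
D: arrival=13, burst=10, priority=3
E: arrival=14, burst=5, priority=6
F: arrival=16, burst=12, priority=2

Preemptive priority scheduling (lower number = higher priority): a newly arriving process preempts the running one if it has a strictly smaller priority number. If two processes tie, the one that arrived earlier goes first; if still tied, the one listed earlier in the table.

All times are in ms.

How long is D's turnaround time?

22

Schedule: | A 0-4 | B 4-12 | C 12-13 | D 13-16 | F 16-28 | D 28-35 | C 35-45 | A 45-52 | E 52-57 |
Completion: A=52  B=12  C=45  D=35  E=57  F=28
Turnaround (C−A): A=52  B=8  C=33  D=22  E=43  F=12
Turnaround(D) = completion − arrival = 35 − 13 = 22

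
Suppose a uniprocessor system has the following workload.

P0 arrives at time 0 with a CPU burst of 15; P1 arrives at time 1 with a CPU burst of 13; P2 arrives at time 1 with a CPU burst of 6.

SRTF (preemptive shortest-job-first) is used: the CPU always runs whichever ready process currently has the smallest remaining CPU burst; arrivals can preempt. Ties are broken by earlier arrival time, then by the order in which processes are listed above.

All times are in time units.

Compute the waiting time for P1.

Gantt: | P0 0-1 | P2 1-7 | P1 7-20 | P0 20-34 |
Completion: P0=34  P1=20  P2=7
Waiting(P1) = turnaround − burst = 19 − 13 = 6

6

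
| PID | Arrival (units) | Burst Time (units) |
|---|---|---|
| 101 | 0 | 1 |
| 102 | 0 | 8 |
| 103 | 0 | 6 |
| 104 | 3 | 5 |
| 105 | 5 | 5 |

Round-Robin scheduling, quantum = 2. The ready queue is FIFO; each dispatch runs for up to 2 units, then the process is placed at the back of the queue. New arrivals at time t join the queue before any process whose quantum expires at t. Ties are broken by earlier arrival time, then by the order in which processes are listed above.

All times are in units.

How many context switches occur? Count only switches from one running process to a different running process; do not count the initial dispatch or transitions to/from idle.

Gantt: | 101 0-1 | 102 1-3 | 103 3-5 | 104 5-7 | 102 7-9 | 105 9-11 | 103 11-13 | 104 13-15 | 102 15-17 | 105 17-19 | 103 19-21 | 104 21-22 | 102 22-24 | 105 24-25 |
Completion: 101=1  102=24  103=21  104=22  105=25

13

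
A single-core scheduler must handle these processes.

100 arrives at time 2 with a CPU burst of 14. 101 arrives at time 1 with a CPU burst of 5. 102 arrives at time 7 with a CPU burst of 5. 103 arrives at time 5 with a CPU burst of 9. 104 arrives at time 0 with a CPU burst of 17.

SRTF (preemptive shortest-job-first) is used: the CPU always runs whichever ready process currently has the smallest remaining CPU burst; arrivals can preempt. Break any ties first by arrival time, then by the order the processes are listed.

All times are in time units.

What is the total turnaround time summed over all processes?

107

Gantt: | 104 0-1 | 101 1-6 | 103 6-7 | 102 7-12 | 103 12-20 | 100 20-34 | 104 34-50 |
Completion: 100=34  101=6  102=12  103=20  104=50
Turnaround = completion − arrival: 100=32, 101=5, 102=5, 103=15, 104=50
Total turnaround = 32 + 5 + 5 + 15 + 50 = 107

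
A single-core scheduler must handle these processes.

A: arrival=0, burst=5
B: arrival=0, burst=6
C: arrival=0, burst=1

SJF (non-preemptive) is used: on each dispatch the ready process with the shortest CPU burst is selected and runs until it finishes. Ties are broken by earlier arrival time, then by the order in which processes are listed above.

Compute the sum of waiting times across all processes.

7

Schedule: | C 0-1 | A 1-6 | B 6-12 |
Completion: A=6  B=12  C=1
Turnaround (C−A): A=6  B=12  C=1
Waiting = turnaround − burst: A=1, B=6, C=0
Total waiting = 1 + 6 + 0 = 7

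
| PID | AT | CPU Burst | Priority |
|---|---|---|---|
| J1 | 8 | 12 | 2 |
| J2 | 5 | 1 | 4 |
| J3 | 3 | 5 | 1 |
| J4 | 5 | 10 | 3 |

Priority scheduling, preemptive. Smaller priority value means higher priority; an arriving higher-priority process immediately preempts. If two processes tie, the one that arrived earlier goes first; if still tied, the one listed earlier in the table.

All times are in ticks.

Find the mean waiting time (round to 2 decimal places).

Schedule: | idle 0-3 | J3 3-8 | J1 8-20 | J4 20-30 | J2 30-31 |
Completion: J1=20  J2=31  J3=8  J4=30
Waiting times: J1=0, J2=25, J3=0, J4=15
Average waiting = (0+25+0+15) / 4 = 40/4 = 10.00

10.00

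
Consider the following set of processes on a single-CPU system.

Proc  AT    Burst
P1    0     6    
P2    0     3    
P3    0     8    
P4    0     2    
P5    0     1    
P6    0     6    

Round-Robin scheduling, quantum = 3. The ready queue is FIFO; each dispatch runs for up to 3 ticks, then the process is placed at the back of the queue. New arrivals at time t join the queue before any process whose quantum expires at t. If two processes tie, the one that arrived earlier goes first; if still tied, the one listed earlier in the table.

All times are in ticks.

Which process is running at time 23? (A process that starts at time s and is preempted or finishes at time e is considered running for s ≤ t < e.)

Timeline: | P1 0-3 | P2 3-6 | P3 6-9 | P4 9-11 | P5 11-12 | P6 12-15 | P1 15-18 | P3 18-21 | P6 21-24 | P3 24-26 |
Completion: P1=18  P2=6  P3=26  P4=11  P5=12  P6=24
Turnaround (C−A): P1=18  P2=6  P3=26  P4=11  P5=12  P6=24

P6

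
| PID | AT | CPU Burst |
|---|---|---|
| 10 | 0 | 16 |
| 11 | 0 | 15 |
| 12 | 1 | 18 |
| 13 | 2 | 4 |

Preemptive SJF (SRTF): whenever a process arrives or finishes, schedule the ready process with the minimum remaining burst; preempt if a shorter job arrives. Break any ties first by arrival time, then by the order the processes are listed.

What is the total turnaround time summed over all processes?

Timeline: | 11 0-2 | 13 2-6 | 11 6-19 | 10 19-35 | 12 35-53 |
Completion: 10=35  11=19  12=53  13=6
Turnaround = completion − arrival: 10=35, 11=19, 12=52, 13=4
Total turnaround = 35 + 19 + 52 + 4 = 110

110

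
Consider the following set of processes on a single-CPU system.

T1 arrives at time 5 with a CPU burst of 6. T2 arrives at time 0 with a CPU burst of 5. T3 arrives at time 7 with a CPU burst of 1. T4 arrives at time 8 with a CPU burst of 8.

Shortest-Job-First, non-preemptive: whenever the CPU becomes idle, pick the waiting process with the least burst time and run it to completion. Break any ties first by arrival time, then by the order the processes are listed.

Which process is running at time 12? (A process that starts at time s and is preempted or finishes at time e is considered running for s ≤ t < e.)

Schedule: | T2 0-5 | T1 5-11 | T3 11-12 | T4 12-20 |
Completion: T1=11  T2=5  T3=12  T4=20

T4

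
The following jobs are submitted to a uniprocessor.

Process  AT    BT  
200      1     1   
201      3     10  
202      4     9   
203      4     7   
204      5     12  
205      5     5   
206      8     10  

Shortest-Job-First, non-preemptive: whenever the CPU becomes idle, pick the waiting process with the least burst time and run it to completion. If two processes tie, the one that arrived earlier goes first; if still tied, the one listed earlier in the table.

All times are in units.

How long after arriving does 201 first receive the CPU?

0

Schedule: | idle 0-1 | 200 1-2 | idle 2-3 | 201 3-13 | 205 13-18 | 203 18-25 | 202 25-34 | 206 34-44 | 204 44-56 |
Completion: 200=2  201=13  202=34  203=25  204=56  205=18  206=44
Response(201) = first start − arrival = 3 − 3 = 0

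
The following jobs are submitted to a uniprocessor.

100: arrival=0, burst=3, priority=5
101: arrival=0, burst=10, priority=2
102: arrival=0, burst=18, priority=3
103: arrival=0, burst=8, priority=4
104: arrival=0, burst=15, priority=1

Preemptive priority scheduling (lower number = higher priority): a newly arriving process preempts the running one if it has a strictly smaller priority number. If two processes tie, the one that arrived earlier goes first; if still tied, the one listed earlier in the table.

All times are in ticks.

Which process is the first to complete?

104

Gantt: | 104 0-15 | 101 15-25 | 102 25-43 | 103 43-51 | 100 51-54 |
Completion: 100=54  101=25  102=43  103=51  104=15
Turnaround (C−A): 100=54  101=25  102=43  103=51  104=15
Finish order: 104 → 101 → 102 → 103 → 100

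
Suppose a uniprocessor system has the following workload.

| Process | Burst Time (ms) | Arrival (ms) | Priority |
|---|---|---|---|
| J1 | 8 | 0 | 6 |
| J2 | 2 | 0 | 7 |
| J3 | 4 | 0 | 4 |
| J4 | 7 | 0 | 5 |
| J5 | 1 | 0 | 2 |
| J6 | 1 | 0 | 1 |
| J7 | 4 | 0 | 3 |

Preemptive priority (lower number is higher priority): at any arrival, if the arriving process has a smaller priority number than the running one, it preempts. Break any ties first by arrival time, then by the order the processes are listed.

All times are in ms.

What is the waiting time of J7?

Gantt: | J6 0-1 | J5 1-2 | J7 2-6 | J3 6-10 | J4 10-17 | J1 17-25 | J2 25-27 |
Completion: J1=25  J2=27  J3=10  J4=17  J5=2  J6=1  J7=6
Waiting(J7) = turnaround − burst = 6 − 4 = 2

2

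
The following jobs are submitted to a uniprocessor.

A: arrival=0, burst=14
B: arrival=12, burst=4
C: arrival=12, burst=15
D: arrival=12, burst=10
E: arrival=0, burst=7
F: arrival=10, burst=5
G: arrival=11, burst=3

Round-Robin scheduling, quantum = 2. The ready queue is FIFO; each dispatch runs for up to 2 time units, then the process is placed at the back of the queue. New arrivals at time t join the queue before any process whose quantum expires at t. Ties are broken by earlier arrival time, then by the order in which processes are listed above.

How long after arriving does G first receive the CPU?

5

Gantt: | A 0-2 | E 2-4 | A 4-6 | E 6-8 | A 8-10 | E 10-12 | F 12-14 | A 14-16 | G 16-18 | B 18-20 | C 20-22 | D 22-24 | E 24-25 | F 25-27 | A 27-29 | G 29-30 | B 30-32 | C 32-34 | D 34-36 | F 36-37 | A 37-39 | C 39-41 | D 41-43 | A 43-45 | C 45-47 | D 47-49 | C 49-51 | D 51-53 | C 53-58 |
Completion: A=45  B=32  C=58  D=53  E=25  F=37  G=30
Turnaround (C−A): A=45  B=20  C=46  D=41  E=25  F=27  G=19
Response(G) = first start − arrival = 16 − 11 = 5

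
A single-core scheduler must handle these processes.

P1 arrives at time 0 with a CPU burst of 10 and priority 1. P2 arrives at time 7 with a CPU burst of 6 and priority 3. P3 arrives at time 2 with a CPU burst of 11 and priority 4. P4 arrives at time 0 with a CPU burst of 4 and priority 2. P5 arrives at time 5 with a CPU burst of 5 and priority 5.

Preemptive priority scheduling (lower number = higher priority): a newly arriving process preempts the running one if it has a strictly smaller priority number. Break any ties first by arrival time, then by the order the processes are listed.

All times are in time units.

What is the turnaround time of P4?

14

Schedule: | P1 0-10 | P4 10-14 | P2 14-20 | P3 20-31 | P5 31-36 |
Completion: P1=10  P2=20  P3=31  P4=14  P5=36
Turnaround (C−A): P1=10  P2=13  P3=29  P4=14  P5=31
Turnaround(P4) = completion − arrival = 14 − 0 = 14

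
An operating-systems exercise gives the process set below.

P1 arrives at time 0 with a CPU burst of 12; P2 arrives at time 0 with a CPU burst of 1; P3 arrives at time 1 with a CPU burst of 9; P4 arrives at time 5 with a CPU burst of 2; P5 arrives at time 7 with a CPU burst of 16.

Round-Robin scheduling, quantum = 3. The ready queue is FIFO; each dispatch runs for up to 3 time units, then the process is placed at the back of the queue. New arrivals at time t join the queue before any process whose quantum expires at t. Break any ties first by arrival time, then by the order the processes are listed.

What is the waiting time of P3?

Gantt: | P1 0-3 | P2 3-4 | P3 4-7 | P1 7-10 | P4 10-12 | P5 12-15 | P3 15-18 | P1 18-21 | P5 21-24 | P3 24-27 | P1 27-30 | P5 30-40 |
Completion: P1=30  P2=4  P3=27  P4=12  P5=40
Turnaround (C−A): P1=30  P2=4  P3=26  P4=7  P5=33
Waiting(P3) = turnaround − burst = 26 − 9 = 17

17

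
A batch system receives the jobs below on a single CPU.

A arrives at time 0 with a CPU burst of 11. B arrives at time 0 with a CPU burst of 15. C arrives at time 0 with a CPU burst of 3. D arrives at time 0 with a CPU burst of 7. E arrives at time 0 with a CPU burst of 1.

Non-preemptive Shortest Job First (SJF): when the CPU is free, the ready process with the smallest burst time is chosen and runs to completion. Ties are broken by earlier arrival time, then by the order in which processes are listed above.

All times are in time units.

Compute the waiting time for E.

0

Schedule: | E 0-1 | C 1-4 | D 4-11 | A 11-22 | B 22-37 |
Completion: A=22  B=37  C=4  D=11  E=1
Waiting(E) = turnaround − burst = 1 − 1 = 0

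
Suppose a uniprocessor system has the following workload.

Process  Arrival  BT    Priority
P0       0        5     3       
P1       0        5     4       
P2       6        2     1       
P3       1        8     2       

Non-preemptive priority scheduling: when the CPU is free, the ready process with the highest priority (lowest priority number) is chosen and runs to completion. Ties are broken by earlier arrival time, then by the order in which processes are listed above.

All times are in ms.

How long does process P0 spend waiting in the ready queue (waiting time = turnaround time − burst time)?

Schedule: | P0 0-5 | P3 5-13 | P2 13-15 | P1 15-20 |
Completion: P0=5  P1=20  P2=15  P3=13
Waiting(P0) = turnaround − burst = 5 − 5 = 0

0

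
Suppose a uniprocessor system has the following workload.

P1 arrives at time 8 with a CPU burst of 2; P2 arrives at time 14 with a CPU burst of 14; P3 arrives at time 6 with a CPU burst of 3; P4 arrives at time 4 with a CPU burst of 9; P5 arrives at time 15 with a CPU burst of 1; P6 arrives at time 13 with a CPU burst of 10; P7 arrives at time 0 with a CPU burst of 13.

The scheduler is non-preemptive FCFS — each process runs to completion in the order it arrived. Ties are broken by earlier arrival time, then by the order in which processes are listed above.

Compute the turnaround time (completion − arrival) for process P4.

Timeline: | P7 0-13 | P4 13-22 | P3 22-25 | P1 25-27 | P6 27-37 | P2 37-51 | P5 51-52 |
Completion: P1=27  P2=51  P3=25  P4=22  P5=52  P6=37  P7=13
Turnaround (C−A): P1=19  P2=37  P3=19  P4=18  P5=37  P6=24  P7=13
Turnaround(P4) = completion − arrival = 22 − 4 = 18

18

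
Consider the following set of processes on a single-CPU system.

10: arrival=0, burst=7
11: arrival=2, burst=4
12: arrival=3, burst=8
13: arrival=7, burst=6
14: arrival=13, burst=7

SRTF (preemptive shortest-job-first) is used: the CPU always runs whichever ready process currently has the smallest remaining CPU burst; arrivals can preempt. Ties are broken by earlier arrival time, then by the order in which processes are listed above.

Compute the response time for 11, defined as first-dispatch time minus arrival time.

0

Schedule: | 10 0-2 | 11 2-6 | 10 6-11 | 13 11-17 | 14 17-24 | 12 24-32 |
Completion: 10=11  11=6  12=32  13=17  14=24
Turnaround (C−A): 10=11  11=4  12=29  13=10  14=11
Response(11) = first start − arrival = 2 − 2 = 0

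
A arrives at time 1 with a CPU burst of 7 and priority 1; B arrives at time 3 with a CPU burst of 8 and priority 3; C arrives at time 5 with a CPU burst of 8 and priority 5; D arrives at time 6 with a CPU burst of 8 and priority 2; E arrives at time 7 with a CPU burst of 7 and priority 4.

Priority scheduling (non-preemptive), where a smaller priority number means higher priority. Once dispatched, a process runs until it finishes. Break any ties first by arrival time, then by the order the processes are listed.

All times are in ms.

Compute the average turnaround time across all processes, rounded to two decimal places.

Timeline: | idle 0-1 | A 1-8 | D 8-16 | B 16-24 | E 24-31 | C 31-39 |
Completion: A=8  B=24  C=39  D=16  E=31
Turnaround times: A=7, B=21, C=34, D=10, E=24
Average turnaround = (7+21+34+10+24) / 5 = 96/5 = 19.20

19.20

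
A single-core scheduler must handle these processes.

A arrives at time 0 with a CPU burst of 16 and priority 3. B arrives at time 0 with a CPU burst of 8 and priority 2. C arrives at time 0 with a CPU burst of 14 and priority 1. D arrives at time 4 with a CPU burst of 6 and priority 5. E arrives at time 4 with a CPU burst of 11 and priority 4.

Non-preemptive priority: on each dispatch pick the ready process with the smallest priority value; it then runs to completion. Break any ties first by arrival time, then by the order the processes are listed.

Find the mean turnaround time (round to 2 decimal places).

Timeline: | C 0-14 | B 14-22 | A 22-38 | E 38-49 | D 49-55 |
Completion: A=38  B=22  C=14  D=55  E=49
Turnaround (C−A): A=38  B=22  C=14  D=51  E=45
Turnaround times: A=38, B=22, C=14, D=51, E=45
Average turnaround = (38+22+14+51+45) / 5 = 170/5 = 34.00

34.00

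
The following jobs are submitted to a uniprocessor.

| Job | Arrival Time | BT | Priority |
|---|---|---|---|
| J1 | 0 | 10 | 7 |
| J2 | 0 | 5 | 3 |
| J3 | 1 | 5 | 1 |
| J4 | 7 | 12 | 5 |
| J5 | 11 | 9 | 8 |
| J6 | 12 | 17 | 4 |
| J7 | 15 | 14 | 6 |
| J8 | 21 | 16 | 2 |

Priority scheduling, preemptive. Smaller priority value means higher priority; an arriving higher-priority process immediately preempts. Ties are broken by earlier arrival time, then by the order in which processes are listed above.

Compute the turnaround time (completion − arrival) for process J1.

79

Schedule: | J2 0-1 | J3 1-6 | J2 6-10 | J4 10-12 | J6 12-21 | J8 21-37 | J6 37-45 | J4 45-55 | J7 55-69 | J1 69-79 | J5 79-88 |
Completion: J1=79  J2=10  J3=6  J4=55  J5=88  J6=45  J7=69  J8=37
Turnaround (C−A): J1=79  J2=10  J3=5  J4=48  J5=77  J6=33  J7=54  J8=16
Turnaround(J1) = completion − arrival = 79 − 0 = 79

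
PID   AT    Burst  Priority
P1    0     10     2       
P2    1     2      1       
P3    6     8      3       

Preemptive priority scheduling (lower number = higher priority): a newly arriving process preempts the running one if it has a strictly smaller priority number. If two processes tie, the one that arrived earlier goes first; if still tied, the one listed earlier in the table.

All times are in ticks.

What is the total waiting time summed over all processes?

Gantt: | P1 0-1 | P2 1-3 | P1 3-12 | P3 12-20 |
Completion: P1=12  P2=3  P3=20
Waiting = turnaround − burst: P1=2, P2=0, P3=6
Total waiting = 2 + 0 + 6 = 8

8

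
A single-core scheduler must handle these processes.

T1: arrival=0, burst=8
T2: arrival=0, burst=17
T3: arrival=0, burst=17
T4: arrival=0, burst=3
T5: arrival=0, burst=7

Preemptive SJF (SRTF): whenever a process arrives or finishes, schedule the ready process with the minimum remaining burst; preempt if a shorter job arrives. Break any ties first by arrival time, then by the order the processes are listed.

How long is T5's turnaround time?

Timeline: | T4 0-3 | T5 3-10 | T1 10-18 | T2 18-35 | T3 35-52 |
Completion: T1=18  T2=35  T3=52  T4=3  T5=10
Turnaround(T5) = completion − arrival = 10 − 0 = 10

10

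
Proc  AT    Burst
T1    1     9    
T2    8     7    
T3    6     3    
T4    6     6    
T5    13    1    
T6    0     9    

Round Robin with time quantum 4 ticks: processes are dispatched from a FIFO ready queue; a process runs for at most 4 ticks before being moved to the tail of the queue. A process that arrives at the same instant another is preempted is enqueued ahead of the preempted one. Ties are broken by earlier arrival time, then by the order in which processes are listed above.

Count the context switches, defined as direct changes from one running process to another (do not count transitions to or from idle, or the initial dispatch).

11

Gantt: | T6 0-4 | T1 4-8 | T6 8-12 | T3 12-15 | T4 15-19 | T2 19-23 | T1 23-27 | T6 27-28 | T5 28-29 | T4 29-31 | T2 31-34 | T1 34-35 |
Completion: T1=35  T2=34  T3=15  T4=31  T5=29  T6=28
Turnaround (C−A): T1=34  T2=26  T3=9  T4=25  T5=16  T6=28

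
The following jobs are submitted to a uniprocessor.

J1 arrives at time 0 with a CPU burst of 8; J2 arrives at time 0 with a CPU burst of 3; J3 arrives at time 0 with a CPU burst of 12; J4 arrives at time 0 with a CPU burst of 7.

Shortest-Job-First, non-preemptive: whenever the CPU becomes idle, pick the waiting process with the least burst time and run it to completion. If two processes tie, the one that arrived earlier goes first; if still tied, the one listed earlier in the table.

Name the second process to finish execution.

Timeline: | J2 0-3 | J4 3-10 | J1 10-18 | J3 18-30 |
Completion: J1=18  J2=3  J3=30  J4=10
Turnaround (C−A): J1=18  J2=3  J3=30  J4=10
Finish order: J2 → J4 → J1 → J3

J4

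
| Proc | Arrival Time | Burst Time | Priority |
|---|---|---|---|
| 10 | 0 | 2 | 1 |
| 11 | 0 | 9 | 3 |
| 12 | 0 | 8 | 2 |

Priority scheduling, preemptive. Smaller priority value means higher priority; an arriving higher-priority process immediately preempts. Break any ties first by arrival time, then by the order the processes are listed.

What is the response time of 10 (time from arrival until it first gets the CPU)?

Timeline: | 10 0-2 | 12 2-10 | 11 10-19 |
Completion: 10=2  11=19  12=10
Turnaround (C−A): 10=2  11=19  12=10
Response(10) = first start − arrival = 0 − 0 = 0

0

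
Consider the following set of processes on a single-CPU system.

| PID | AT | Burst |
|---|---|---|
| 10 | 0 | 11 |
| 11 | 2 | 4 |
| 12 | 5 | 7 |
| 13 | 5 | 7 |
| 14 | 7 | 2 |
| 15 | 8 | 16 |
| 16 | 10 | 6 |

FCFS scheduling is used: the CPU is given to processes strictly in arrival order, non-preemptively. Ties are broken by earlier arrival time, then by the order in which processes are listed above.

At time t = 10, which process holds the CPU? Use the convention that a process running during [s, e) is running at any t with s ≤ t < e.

10

Gantt: | 10 0-11 | 11 11-15 | 12 15-22 | 13 22-29 | 14 29-31 | 15 31-47 | 16 47-53 |
Completion: 10=11  11=15  12=22  13=29  14=31  15=47  16=53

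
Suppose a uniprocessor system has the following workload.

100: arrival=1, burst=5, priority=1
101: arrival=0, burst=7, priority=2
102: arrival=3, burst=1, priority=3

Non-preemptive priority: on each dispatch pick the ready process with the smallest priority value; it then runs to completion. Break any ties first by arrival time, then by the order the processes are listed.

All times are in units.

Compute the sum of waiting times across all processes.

15

Timeline: | 101 0-7 | 100 7-12 | 102 12-13 |
Completion: 100=12  101=7  102=13
Waiting = turnaround − burst: 100=6, 101=0, 102=9
Total waiting = 6 + 0 + 9 = 15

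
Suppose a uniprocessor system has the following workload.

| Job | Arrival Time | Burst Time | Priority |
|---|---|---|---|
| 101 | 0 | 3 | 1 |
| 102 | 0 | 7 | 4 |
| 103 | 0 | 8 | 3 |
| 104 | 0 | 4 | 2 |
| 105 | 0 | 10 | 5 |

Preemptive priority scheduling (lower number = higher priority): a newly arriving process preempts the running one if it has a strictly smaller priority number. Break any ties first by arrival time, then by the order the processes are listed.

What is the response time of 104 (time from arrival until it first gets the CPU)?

3

Schedule: | 101 0-3 | 104 3-7 | 103 7-15 | 102 15-22 | 105 22-32 |
Completion: 101=3  102=22  103=15  104=7  105=32
Turnaround (C−A): 101=3  102=22  103=15  104=7  105=32
Response(104) = first start − arrival = 3 − 0 = 3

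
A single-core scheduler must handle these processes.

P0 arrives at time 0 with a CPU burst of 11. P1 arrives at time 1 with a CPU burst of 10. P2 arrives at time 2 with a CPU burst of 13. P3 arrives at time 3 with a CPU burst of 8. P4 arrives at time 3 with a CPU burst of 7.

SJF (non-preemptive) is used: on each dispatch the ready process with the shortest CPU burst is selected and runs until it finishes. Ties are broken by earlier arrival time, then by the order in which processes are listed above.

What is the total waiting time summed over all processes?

Timeline: | P0 0-11 | P4 11-18 | P3 18-26 | P1 26-36 | P2 36-49 |
Completion: P0=11  P1=36  P2=49  P3=26  P4=18
Waiting = turnaround − burst: P0=0, P1=25, P2=34, P3=15, P4=8
Total waiting = 0 + 25 + 34 + 15 + 8 = 82

82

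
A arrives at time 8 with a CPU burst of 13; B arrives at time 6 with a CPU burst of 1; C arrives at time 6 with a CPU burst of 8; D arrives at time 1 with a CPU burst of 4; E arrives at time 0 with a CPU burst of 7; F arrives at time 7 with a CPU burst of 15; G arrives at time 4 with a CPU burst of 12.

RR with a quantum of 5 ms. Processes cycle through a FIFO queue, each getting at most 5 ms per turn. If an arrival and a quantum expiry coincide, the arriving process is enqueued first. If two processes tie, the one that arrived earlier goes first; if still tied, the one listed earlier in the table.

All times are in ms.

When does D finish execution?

Schedule: | E 0-5 | D 5-9 | G 9-14 | E 14-16 | B 16-17 | C 17-22 | F 22-27 | A 27-32 | G 32-37 | C 37-40 | F 40-45 | A 45-50 | G 50-52 | F 52-57 | A 57-60 |
Completion: A=60  B=17  C=40  D=9  E=16  F=57  G=52
Turnaround (C−A): A=52  B=11  C=34  D=8  E=16  F=50  G=48

9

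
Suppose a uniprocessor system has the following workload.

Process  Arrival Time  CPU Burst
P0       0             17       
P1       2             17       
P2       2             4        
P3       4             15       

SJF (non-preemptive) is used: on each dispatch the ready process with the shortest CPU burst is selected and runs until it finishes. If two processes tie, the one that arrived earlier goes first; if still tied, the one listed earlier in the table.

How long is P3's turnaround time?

Schedule: | P0 0-17 | P2 17-21 | P3 21-36 | P1 36-53 |
Completion: P0=17  P1=53  P2=21  P3=36
Turnaround(P3) = completion − arrival = 36 − 4 = 32

32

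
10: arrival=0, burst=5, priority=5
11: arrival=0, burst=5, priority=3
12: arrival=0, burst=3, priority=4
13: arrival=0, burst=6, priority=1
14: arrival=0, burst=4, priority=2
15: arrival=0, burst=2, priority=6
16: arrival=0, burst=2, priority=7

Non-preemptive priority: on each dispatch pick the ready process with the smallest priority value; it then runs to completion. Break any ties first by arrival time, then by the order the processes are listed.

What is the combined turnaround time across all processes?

Schedule: | 13 0-6 | 14 6-10 | 11 10-15 | 12 15-18 | 10 18-23 | 15 23-25 | 16 25-27 |
Completion: 10=23  11=15  12=18  13=6  14=10  15=25  16=27
Turnaround (C−A): 10=23  11=15  12=18  13=6  14=10  15=25  16=27
Turnaround = completion − arrival: 10=23, 11=15, 12=18, 13=6, 14=10, 15=25, 16=27
Total turnaround = 23 + 15 + 18 + 6 + 10 + 25 + 27 = 124

124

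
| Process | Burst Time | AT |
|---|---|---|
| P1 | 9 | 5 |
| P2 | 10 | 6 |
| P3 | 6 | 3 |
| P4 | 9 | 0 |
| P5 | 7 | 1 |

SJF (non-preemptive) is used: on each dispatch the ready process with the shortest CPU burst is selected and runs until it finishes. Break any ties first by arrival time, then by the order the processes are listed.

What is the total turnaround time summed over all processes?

Timeline: | P4 0-9 | P3 9-15 | P5 15-22 | P1 22-31 | P2 31-41 |
Completion: P1=31  P2=41  P3=15  P4=9  P5=22
Turnaround = completion − arrival: P1=26, P2=35, P3=12, P4=9, P5=21
Total turnaround = 26 + 35 + 12 + 9 + 21 = 103

103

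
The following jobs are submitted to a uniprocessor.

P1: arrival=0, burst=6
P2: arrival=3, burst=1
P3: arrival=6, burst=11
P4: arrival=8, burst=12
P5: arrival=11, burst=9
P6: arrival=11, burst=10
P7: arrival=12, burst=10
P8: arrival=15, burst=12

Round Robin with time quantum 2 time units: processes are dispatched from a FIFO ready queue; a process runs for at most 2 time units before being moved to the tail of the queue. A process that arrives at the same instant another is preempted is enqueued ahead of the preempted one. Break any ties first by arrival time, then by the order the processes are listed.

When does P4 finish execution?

Gantt: | P1 0-4 | P2 4-5 | P1 5-7 | P3 7-9 | P4 9-11 | P3 11-13 | P5 13-15 | P6 15-17 | P4 17-19 | P7 19-21 | P3 21-23 | P8 23-25 | P5 25-27 | P6 27-29 | P4 29-31 | P7 31-33 | P3 33-35 | P8 35-37 | P5 37-39 | P6 39-41 | P4 41-43 | P7 43-45 | P3 45-47 | P8 47-49 | P5 49-51 | P6 51-53 | P4 53-55 | P7 55-57 | P3 57-58 | P8 58-60 | P5 60-61 | P6 61-63 | P4 63-65 | P7 65-67 | P8 67-71 |
Completion: P1=7  P2=5  P3=58  P4=65  P5=61  P6=63  P7=67  P8=71
Turnaround (C−A): P1=7  P2=2  P3=52  P4=57  P5=50  P6=52  P7=55  P8=56

65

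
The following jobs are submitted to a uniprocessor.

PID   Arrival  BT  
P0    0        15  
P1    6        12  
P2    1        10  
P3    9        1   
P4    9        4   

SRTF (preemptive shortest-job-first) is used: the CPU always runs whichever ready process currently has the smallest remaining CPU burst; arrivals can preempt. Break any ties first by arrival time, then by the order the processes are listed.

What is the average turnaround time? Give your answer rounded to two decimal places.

16.60

Gantt: | P0 0-1 | P2 1-9 | P3 9-10 | P2 10-12 | P4 12-16 | P1 16-28 | P0 28-42 |
Completion: P0=42  P1=28  P2=12  P3=10  P4=16
Turnaround times: P0=42, P1=22, P2=11, P3=1, P4=7
Average turnaround = (42+22+11+1+7) / 5 = 83/5 = 16.60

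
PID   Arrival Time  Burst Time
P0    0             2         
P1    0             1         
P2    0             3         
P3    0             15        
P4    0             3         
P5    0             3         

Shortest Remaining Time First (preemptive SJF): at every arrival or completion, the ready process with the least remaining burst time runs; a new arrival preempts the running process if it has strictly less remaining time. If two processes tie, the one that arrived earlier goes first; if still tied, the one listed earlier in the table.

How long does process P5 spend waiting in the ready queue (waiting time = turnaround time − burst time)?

9

Gantt: | P1 0-1 | P0 1-3 | P2 3-6 | P4 6-9 | P5 9-12 | P3 12-27 |
Completion: P0=3  P1=1  P2=6  P3=27  P4=9  P5=12
Waiting(P5) = turnaround − burst = 12 − 3 = 9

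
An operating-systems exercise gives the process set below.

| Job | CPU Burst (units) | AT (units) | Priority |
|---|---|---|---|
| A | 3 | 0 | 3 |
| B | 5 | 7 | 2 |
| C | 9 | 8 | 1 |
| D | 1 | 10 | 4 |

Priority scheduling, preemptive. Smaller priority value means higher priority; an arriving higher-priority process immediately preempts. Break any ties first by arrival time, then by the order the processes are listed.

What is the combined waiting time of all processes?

20

Timeline: | A 0-3 | idle 3-7 | B 7-8 | C 8-17 | B 17-21 | D 21-22 |
Completion: A=3  B=21  C=17  D=22
Waiting = turnaround − burst: A=0, B=9, C=0, D=11
Total waiting = 0 + 9 + 0 + 11 = 20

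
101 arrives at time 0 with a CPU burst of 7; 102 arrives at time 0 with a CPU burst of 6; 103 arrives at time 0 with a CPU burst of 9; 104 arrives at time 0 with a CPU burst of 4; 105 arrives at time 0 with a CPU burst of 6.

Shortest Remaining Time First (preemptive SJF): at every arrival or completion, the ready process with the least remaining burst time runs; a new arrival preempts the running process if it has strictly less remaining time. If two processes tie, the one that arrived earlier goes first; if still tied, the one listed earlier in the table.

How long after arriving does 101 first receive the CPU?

16

Gantt: | 104 0-4 | 102 4-10 | 105 10-16 | 101 16-23 | 103 23-32 |
Completion: 101=23  102=10  103=32  104=4  105=16
Response(101) = first start − arrival = 16 − 0 = 16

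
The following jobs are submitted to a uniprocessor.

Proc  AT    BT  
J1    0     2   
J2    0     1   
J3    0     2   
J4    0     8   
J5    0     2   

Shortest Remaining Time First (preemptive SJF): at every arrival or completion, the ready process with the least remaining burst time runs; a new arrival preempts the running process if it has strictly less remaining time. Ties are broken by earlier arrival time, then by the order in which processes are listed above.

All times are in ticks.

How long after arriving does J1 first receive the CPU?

1

Gantt: | J2 0-1 | J1 1-3 | J3 3-5 | J5 5-7 | J4 7-15 |
Completion: J1=3  J2=1  J3=5  J4=15  J5=7
Response(J1) = first start − arrival = 1 − 0 = 1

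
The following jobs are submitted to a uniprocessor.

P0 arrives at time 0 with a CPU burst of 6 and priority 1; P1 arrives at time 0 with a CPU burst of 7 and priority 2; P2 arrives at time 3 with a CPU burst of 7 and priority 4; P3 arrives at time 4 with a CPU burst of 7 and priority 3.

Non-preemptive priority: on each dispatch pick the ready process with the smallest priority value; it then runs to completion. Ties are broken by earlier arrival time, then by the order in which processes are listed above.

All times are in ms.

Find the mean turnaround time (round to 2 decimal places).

Timeline: | P0 0-6 | P1 6-13 | P3 13-20 | P2 20-27 |
Completion: P0=6  P1=13  P2=27  P3=20
Turnaround times: P0=6, P1=13, P2=24, P3=16
Average turnaround = (6+13+24+16) / 4 = 59/4 = 14.75

14.75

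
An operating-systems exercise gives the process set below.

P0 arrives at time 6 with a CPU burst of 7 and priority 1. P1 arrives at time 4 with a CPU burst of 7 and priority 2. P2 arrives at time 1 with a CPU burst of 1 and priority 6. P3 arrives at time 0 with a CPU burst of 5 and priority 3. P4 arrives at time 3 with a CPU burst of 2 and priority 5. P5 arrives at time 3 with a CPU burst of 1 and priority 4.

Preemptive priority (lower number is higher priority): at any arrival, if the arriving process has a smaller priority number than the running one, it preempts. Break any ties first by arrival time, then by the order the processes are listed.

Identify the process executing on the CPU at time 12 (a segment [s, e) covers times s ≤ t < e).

Timeline: | P3 0-4 | P1 4-6 | P0 6-13 | P1 13-18 | P3 18-19 | P5 19-20 | P4 20-22 | P2 22-23 |
Completion: P0=13  P1=18  P2=23  P3=19  P4=22  P5=20
Turnaround (C−A): P0=7  P1=14  P2=22  P3=19  P4=19  P5=17

P0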